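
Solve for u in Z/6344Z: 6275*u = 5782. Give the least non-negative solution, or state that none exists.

3410

gcd(6275, 6344) = 1, so a unique solution mod 6344 exists.
6275⁻¹ ≡ 1563 (mod 6344).
u ≡ 1563*5782 ≡ 3410 (mod 6344).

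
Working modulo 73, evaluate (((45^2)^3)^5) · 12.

(45)^2 ≡ 54 (mod 73)
(54)^3 ≡ 3 (mod 73)
(3)^5 ≡ 24 (mod 73)
24 · 12 = 288 ≡ 69 (mod 73)

69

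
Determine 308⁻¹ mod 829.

829 = 2·308 + 213
308 = 1·213 + 95
213 = 2·95 + 23
95 = 4·23 + 3
23 = 7·3 + 2
3 = 1·2 + 1
2 = 2·1 + 0
gcd(308, 829) = 1, so the inverse exists.
Back-substitute for 1:
1 = 1·3 − 1·2
  = −1·23 + 8·3
  = 8·95 − 33·23
  = −33·213 + 74·95
  = 74·308 − 107·213
  = −107·829 + 288·308
So 308⁻¹ ≡ 288 (mod 829).

288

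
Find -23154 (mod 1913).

-23154 = -13*1913 + 1715, so -23154 ≡ 1715 (mod 1913).

1715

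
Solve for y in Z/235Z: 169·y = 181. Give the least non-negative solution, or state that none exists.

129

gcd(169, 235) = 1, so a unique solution mod 235 exists.
169⁻¹ ≡ 89 (mod 235).
y ≡ 89·181 ≡ 129 (mod 235).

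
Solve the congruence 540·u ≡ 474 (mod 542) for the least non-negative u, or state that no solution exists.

gcd(540, 542) = 2, and 2 | 474, so solutions exist.
Divide through by 2: 270·u mod 271 = 237.
270⁻¹ ≡ 270 (mod 271).
u ≡ 270·237 ≡ 34 (mod 271).
The smallest non-negative solution is u = 34.

34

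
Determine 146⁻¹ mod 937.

By the extended Euclidean algorithm:
937 = 6*146 + 61
146 = 2*61 + 24
61 = 2*24 + 13
24 = 1*13 + 11
13 = 1*11 + 2
11 = 5*2 + 1
2 = 2*1 + 0
gcd(146, 937) = 1, so the inverse exists.
Back-substitute for 1:
1 = 1*11 − 5*2
  = −5*13 + 6*11
  = 6*24 − 11*13
  = −11*61 + 28*24
  = 28*146 − 67*61
  = −67*937 + 430*146
So 146⁻¹ ≡ 430 (mod 937).

430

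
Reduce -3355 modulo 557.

-3355 = -7·557 + 544, so -3355 ≡ 544 (mod 557).

544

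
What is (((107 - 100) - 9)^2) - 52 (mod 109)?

107 - 100 = 7
7 - 9 = -2 ≡ 107 (mod 109)
(107)^2 ≡ 4 (mod 109)
4 - 52 = -48 ≡ 61 (mod 109)

61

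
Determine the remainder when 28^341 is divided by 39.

19

By square-and-multiply:
341 in binary is 101010101, i.e. 341 = 256 + 64 + 16 + 4 + 1.
28^1 ≡ 28 (mod 39)
28^2 ≡ 28^2 = 784 ≡ 4 (mod 39)
28^4 ≡ 4^2 = 16 (mod 39)
28^8 ≡ 16^2 = 256 ≡ 22 (mod 39)
28^16 ≡ 22^2 = 484 ≡ 16 (mod 39)
28^32 ≡ 16^2 = 256 ≡ 22 (mod 39)
28^64 ≡ 22^2 = 484 ≡ 16 (mod 39)
28^128 ≡ 16^2 = 256 ≡ 22 (mod 39)
28^256 ≡ 22^2 = 484 ≡ 16 (mod 39)
28^341 = 28^256 × 28^64 × 28^16 × 28^4 × 28^1 ≡ 16 × 16 × 16 × 16 × 28 (mod 39).
Accumulate the product:
16 × 16 = 256 ≡ 22
22 × 16 = 352 ≡ 1
1 × 16 = 16
16 × 28 = 448 ≡ 19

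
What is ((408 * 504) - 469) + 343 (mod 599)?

49

408 * 504 = 205632 ≡ 175 (mod 599)
175 - 469 = -294 ≡ 305 (mod 599)
305 + 343 = 648 ≡ 49 (mod 599)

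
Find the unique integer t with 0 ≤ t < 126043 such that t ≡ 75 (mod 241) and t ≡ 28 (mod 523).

241⁻¹ mod 523: 241×102 ≡ 1 (mod 523), so 241⁻¹ ≡ 102.
t = 75 + 241×((28 − 75)×102 mod 523) = 75 + 241×436 = 105151.
Check: 105151 mod 241 = 75, 105151 mod 523 = 28. ✓

105151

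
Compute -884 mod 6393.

-884 = -1*6393 + 5509, so -884 ≡ 5509 (mod 6393).

5509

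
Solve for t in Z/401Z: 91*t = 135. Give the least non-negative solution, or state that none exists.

gcd(91, 401) = 1, so a unique solution mod 401 exists.
91⁻¹ ≡ 260 (mod 401).
t ≡ 260*135 ≡ 213 (mod 401).

213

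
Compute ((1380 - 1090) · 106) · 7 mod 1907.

1380 - 1090 = 290
290 · 106 = 30740 ≡ 228 (mod 1907)
228 · 7 = 1596

1596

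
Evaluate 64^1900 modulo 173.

138

Compute successive squares:
64^1 ≡ 64 (mod 173)
64^2 ≡ 64^2 = 4096 ≡ 117 (mod 173)
64^4 ≡ 117^2 = 13689 ≡ 22 (mod 173)
64^8 ≡ 22^2 = 484 ≡ 138 (mod 173)
64^16 ≡ 138^2 = 19044 ≡ 14 (mod 173)
64^32 ≡ 14^2 = 196 ≡ 23 (mod 173)
64^64 ≡ 23^2 = 529 ≡ 10 (mod 173)
64^128 ≡ 10^2 = 100 (mod 173)
64^256 ≡ 100^2 = 10000 ≡ 139 (mod 173)
64^512 ≡ 139^2 = 19321 ≡ 118 (mod 173)
64^1024 ≡ 118^2 = 13924 ≡ 84 (mod 173)
64^1900 = 64^1024 × 64^512 × 64^256 × 64^64 × 64^32 × 64^8 × 64^4 ≡ 84 × 118 × 139 × 10 × 23 × 138 × 22 (mod 173).
Accumulate the product:
84 × 118 = 9912 ≡ 51
51 × 139 = 7089 ≡ 169
169 × 10 = 1690 ≡ 133
133 × 23 = 3059 ≡ 118
118 × 138 = 16284 ≡ 22
22 × 22 = 484 ≡ 138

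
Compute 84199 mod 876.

84199 = 96·876 + 103, so 84199 ≡ 103 (mod 876).

103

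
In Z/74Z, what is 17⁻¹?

Run the extended Euclidean algorithm:
74 = 4·17 + 6
17 = 2·6 + 5
6 = 1·5 + 1
5 = 5·1 + 0
gcd(17, 74) = 1, so the inverse exists.
Bézout: 1 = 3·74 − 13·17.
So 17⁻¹ ≡ −13 ≡ 61 (mod 74).

61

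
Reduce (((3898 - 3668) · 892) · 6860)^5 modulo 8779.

7406

3898 - 3668 = 230
230 · 892 = 205160 ≡ 3243 (mod 8779)
3243 · 6860 = 22246980 ≡ 994 (mod 8779)
(994)^5 ≡ 7406 (mod 8779)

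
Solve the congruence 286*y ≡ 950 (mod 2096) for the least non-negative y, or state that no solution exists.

gcd(286, 2096) = 2, and 2 | 950, so solutions exist.
Divide through by 2: 143*y mod 1048 = 475.
143⁻¹ ≡ 535 (mod 1048).
y ≡ 535*475 ≡ 509 (mod 1048).
The smallest non-negative solution is y = 509.

509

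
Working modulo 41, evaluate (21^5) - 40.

(21)^5 ≡ 9 (mod 41)
9 - 40 = -31 ≡ 10 (mod 41)

10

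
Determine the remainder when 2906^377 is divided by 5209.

2638

Compute successive squares:
2906^1 ≡ 2906 (mod 5209)
2906^2 ≡ 2906^2 = 8444836 ≡ 1047 (mod 5209)
2906^4 ≡ 1047^2 = 1096209 ≡ 2319 (mod 5209)
2906^8 ≡ 2319^2 = 5377761 ≡ 2073 (mod 5209)
2906^16 ≡ 2073^2 = 4297329 ≡ 5113 (mod 5209)
2906^32 ≡ 5113^2 = 26142769 ≡ 4007 (mod 5209)
2906^64 ≡ 4007^2 = 16056049 ≡ 1911 (mod 5209)
2906^128 ≡ 1911^2 = 3651921 ≡ 412 (mod 5209)
2906^256 ≡ 412^2 = 169744 ≡ 3056 (mod 5209)
2906^377 = 2906^256 × 2906^64 × 2906^32 × 2906^16 × 2906^8 × 2906^1 ≡ 3056 × 1911 × 4007 × 5113 × 2073 × 2906 (mod 5209).
Accumulate the product:
3056 × 1911 = 5840016 ≡ 727
727 × 4007 = 2913089 ≡ 1258
1258 × 5113 = 6432154 ≡ 4248
4248 × 2073 = 8806104 ≡ 2894
2894 × 2906 = 8409964 ≡ 2638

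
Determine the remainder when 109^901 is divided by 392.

901 in binary is 1110000101, i.e. 901 = 512 + 256 + 128 + 4 + 1.
109^1 ≡ 109 (mod 392)
109^2 ≡ 109^2 = 11881 ≡ 121 (mod 392)
109^4 ≡ 121^2 = 14641 ≡ 137 (mod 392)
109^8 ≡ 137^2 = 18769 ≡ 345 (mod 392)
109^16 ≡ 345^2 = 119025 ≡ 249 (mod 392)
109^32 ≡ 249^2 = 62001 ≡ 65 (mod 392)
109^64 ≡ 65^2 = 4225 ≡ 305 (mod 392)
109^128 ≡ 305^2 = 93025 ≡ 121 (mod 392)
109^256 ≡ 121^2 = 14641 ≡ 137 (mod 392)
109^512 ≡ 137^2 = 18769 ≡ 345 (mod 392)
109^901 = 109^512 · 109^256 · 109^128 · 109^4 · 109^1 ≡ 345 · 137 · 121 · 137 · 109 (mod 392).
Accumulate the product:
345 · 137 = 47265 ≡ 225
225 · 121 = 27225 ≡ 177
177 · 137 = 24249 ≡ 337
337 · 109 = 36733 ≡ 277

277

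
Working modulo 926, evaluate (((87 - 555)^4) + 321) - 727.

87 - 555 = -468 ≡ 458 (mod 926)
(458)^4 ≡ 162 (mod 926)
162 + 321 = 483
483 - 727 = -244 ≡ 682 (mod 926)

682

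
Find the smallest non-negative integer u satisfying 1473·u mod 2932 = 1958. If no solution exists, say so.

gcd(1473, 2932) = 1, so a unique solution mod 2932 exists.
1473⁻¹ ≡ 1885 (mod 2932).
u ≡ 1885·1958 ≡ 2374 (mod 2932).

2374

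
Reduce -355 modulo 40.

-355 = -9*40 + 5, so -355 ≡ 5 (mod 40).

5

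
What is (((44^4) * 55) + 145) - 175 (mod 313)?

(44)^4 ≡ 234 (mod 313)
234 * 55 = 12870 ≡ 37 (mod 313)
37 + 145 = 182
182 - 175 = 7

7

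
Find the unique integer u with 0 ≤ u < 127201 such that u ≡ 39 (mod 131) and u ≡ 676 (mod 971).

43400

131⁻¹ mod 971: 131*845 ≡ 1 (mod 971), so 131⁻¹ ≡ 845.
u = 39 + 131*((676 − 39)*845 mod 971) = 39 + 131*331 = 43400.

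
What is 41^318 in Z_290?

318 in binary is 100111110, i.e. 318 = 256 + 32 + 16 + 8 + 4 + 2.
41^1 ≡ 41 (mod 290)
41^2 ≡ 41^2 = 1681 ≡ 231 (mod 290)
41^4 ≡ 231^2 = 53361 ≡ 1 (mod 290)
41^8 ≡ 1^2 = 1 (mod 290)
41^16 ≡ 1^2 = 1 (mod 290)
41^32 ≡ 1^2 = 1 (mod 290)
41^64 ≡ 1^2 = 1 (mod 290)
41^128 ≡ 1^2 = 1 (mod 290)
41^256 ≡ 1^2 = 1 (mod 290)
41^318 = 41^256 * 41^32 * 41^16 * 41^8 * 41^4 * 41^2 ≡ 1 * 1 * 1 * 1 * 1 * 231 (mod 290).
Accumulate the product:
1 * 1 = 1
1 * 1 = 1
1 * 1 = 1
1 * 1 = 1
1 * 231 = 231

231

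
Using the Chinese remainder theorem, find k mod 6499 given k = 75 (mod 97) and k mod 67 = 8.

75

97⁻¹ mod 67: 97*38 ≡ 1 (mod 67), so 97⁻¹ ≡ 38.
k = 75 + 97*((8 − 75)*38 mod 67) = 75 + 97*0 = 75.
Check: 75 mod 97 = 75, 75 mod 67 = 8. ✓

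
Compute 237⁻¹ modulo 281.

Apply the Euclidean algorithm and back-substitute:
281 = 1·237 + 44
237 = 5·44 + 17
44 = 2·17 + 10
17 = 1·10 + 7
10 = 1·7 + 3
7 = 2·3 + 1
3 = 3·1 + 0
gcd(237, 281) = 1, so the inverse exists.
Back-substitute for 1:
1 = 1·7 − 2·3
  = −2·10 + 3·7
  = 3·17 − 5·10
  = −5·44 + 13·17
  = 13·237 − 70·44
  = −70·281 + 83·237
So 237⁻¹ ≡ 83 (mod 281).

83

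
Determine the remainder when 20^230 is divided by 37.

Compute successive squares:
230 in binary is 11100110, i.e. 230 = 128 + 64 + 32 + 4 + 2.
20^1 ≡ 20 (mod 37)
20^2 ≡ 20^2 = 400 ≡ 30 (mod 37)
20^4 ≡ 30^2 = 900 ≡ 12 (mod 37)
20^8 ≡ 12^2 = 144 ≡ 33 (mod 37)
20^16 ≡ 33^2 = 1089 ≡ 16 (mod 37)
20^32 ≡ 16^2 = 256 ≡ 34 (mod 37)
20^64 ≡ 34^2 = 1156 ≡ 9 (mod 37)
20^128 ≡ 9^2 = 81 ≡ 7 (mod 37)
20^230 = 20^128 * 20^64 * 20^32 * 20^4 * 20^2 ≡ 7 * 9 * 34 * 12 * 30 (mod 37).
Accumulate the product:
7 * 9 = 63 ≡ 26
26 * 34 = 884 ≡ 33
33 * 12 = 396 ≡ 26
26 * 30 = 780 ≡ 3

3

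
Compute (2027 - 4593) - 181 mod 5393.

2646

2027 - 4593 = -2566 ≡ 2827 (mod 5393)
2827 - 181 = 2646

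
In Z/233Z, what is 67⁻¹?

80

233 = 3×67 + 32
67 = 2×32 + 3
32 = 10×3 + 2
3 = 1×2 + 1
2 = 2×1 + 0
gcd(67, 233) = 1, so the inverse exists.
Bézout: 1 = −23×233 + 80×67.
So 67⁻¹ ≡ 80 (mod 233).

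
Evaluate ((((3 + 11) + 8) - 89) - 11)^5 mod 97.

3 + 11 = 14
14 + 8 = 22
22 - 89 = -67 ≡ 30 (mod 97)
30 - 11 = 19
(19)^5 ≡ 77 (mod 97)

77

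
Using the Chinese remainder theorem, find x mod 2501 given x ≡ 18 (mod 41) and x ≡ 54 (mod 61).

1945

41⁻¹ mod 61: 41*3 ≡ 1 (mod 61), so 41⁻¹ ≡ 3.
x = 18 + 41*((54 − 18)*3 mod 61) = 18 + 41*47 = 1945.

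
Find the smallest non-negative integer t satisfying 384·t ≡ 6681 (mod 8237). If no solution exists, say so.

2141

gcd(384, 8237) = 1, so a unique solution mod 8237 exists.
384⁻¹ ≡ 1952 (mod 8237).
t ≡ 1952·6681 ≡ 2141 (mod 8237).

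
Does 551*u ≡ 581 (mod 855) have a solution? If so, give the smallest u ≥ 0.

gcd(551, 855) = 19, and 19 does not divide 581.
So the congruence has no solution.

no solution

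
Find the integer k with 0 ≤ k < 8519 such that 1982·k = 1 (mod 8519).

8519 = 4×1982 + 591
1982 = 3×591 + 209
591 = 2×209 + 173
209 = 1×173 + 36
173 = 4×36 + 29
36 = 1×29 + 7
29 = 4×7 + 1
7 = 7×1 + 0
gcd(1982, 8519) = 1, so the inverse exists.
Back-substitute for 1:
1 = 1×29 − 4×7
  = −4×36 + 5×29
  = 5×173 − 24×36
  = −24×209 + 29×173
  = 29×591 − 82×209
  = −82×1982 + 275×591
  = 275×8519 − 1182×1982
So 1982⁻¹ ≡ −1182 ≡ 7337 (mod 8519).

7337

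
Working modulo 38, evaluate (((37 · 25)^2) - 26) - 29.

0

37 · 25 = 925 ≡ 13 (mod 38)
(13)^2 ≡ 17 (mod 38)
17 - 26 = -9 ≡ 29 (mod 38)
29 - 29 = 0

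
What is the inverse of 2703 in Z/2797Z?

1458

2797 = 1×2703 + 94
2703 = 28×94 + 71
94 = 1×71 + 23
71 = 3×23 + 2
23 = 11×2 + 1
2 = 2×1 + 0
gcd(2703, 2797) = 1, so the inverse exists.
Back-substitute for 1:
1 = 1×23 − 11×2
  = −11×71 + 34×23
  = 34×94 − 45×71
  = −45×2703 + 1294×94
  = 1294×2797 − 1339×2703
So 2703⁻¹ ≡ −1339 ≡ 1458 (mod 2797).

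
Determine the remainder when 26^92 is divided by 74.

Compute successive squares:
26^1 ≡ 26 (mod 74)
26^2 ≡ 26^2 = 676 ≡ 10 (mod 74)
26^4 ≡ 10^2 = 100 ≡ 26 (mod 74)
26^8 ≡ 26^2 = 676 ≡ 10 (mod 74)
26^16 ≡ 10^2 = 100 ≡ 26 (mod 74)
26^32 ≡ 26^2 = 676 ≡ 10 (mod 74)
26^64 ≡ 10^2 = 100 ≡ 26 (mod 74)
26^92 = 26^64 × 26^16 × 26^8 × 26^4 ≡ 26 × 26 × 10 × 26 (mod 74).
Accumulate the product:
26 × 26 = 676 ≡ 10
10 × 10 = 100 ≡ 26
26 × 26 = 676 ≡ 10

10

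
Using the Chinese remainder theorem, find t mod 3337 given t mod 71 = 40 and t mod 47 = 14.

71⁻¹ mod 47: 71×2 ≡ 1 (mod 47), so 71⁻¹ ≡ 2.
t = 40 + 71×((14 − 40)×2 mod 47) = 40 + 71×42 = 3022.
Check: 3022 mod 71 = 40, 3022 mod 47 = 14. ✓

3022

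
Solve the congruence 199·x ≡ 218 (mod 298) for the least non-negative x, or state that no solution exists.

gcd(199, 298) = 1, so a unique solution mod 298 exists.
199⁻¹ ≡ 3 (mod 298).
x ≡ 3·218 ≡ 58 (mod 298).

58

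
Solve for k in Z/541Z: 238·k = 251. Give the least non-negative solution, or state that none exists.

217

gcd(238, 541) = 1, so a unique solution mod 541 exists.
238⁻¹ ≡ 516 (mod 541).
k ≡ 516·251 ≡ 217 (mod 541).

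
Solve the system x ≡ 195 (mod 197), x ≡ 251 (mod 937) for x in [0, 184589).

32109

197⁻¹ mod 937: 197*371 ≡ 1 (mod 937), so 197⁻¹ ≡ 371.
x = 195 + 197*((251 − 195)*371 mod 937) = 195 + 197*162 = 32109.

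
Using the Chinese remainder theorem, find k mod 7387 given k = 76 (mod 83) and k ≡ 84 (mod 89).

83⁻¹ mod 89: 83·74 ≡ 1 (mod 89), so 83⁻¹ ≡ 74.
k = 76 + 83·((84 − 76)·74 mod 89) = 76 + 83·58 = 4890.

4890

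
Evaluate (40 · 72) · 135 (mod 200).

0

40 · 72 = 2880 ≡ 80 (mod 200)
80 · 135 = 10800 ≡ 0 (mod 200)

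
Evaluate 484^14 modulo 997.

By square-and-multiply:
14 in binary is 1110, i.e. 14 = 8 + 4 + 2.
484^1 ≡ 484 (mod 997)
484^2 ≡ 484^2 = 234256 ≡ 958 (mod 997)
484^4 ≡ 958^2 = 917764 ≡ 524 (mod 997)
484^8 ≡ 524^2 = 274576 ≡ 401 (mod 997)
484^14 = 484^8 * 484^4 * 484^2 ≡ 401 * 524 * 958 (mod 997).
Accumulate the product:
401 * 524 = 210124 ≡ 754
754 * 958 = 722332 ≡ 504

504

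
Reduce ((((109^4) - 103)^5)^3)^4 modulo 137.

4

(109)^4 ≡ 74 (mod 137)
74 - 103 = -29 ≡ 108 (mod 137)
(108)^5 ≡ 80 (mod 137)
(80)^3 ≡ 31 (mod 137)
(31)^4 ≡ 4 (mod 137)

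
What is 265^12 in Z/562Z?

Using repeated squaring:
265^1 ≡ 265 (mod 562)
265^2 ≡ 265^2 = 70225 ≡ 537 (mod 562)
265^4 ≡ 537^2 = 288369 ≡ 63 (mod 562)
265^8 ≡ 63^2 = 3969 ≡ 35 (mod 562)
265^12 = 265^8 × 265^4 ≡ 35 × 63 (mod 562).
35 × 63 = 2205 ≡ 519 (mod 562).

519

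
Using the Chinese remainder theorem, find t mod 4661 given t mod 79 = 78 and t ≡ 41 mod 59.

631

79⁻¹ mod 59: 79×3 ≡ 1 (mod 59), so 79⁻¹ ≡ 3.
t = 78 + 79×((41 − 78)×3 mod 59) = 78 + 79×7 = 631.
Check: 631 mod 79 = 78, 631 mod 59 = 41. ✓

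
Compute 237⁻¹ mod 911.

788

Run the extended Euclidean algorithm:
911 = 3*237 + 200
237 = 1*200 + 37
200 = 5*37 + 15
37 = 2*15 + 7
15 = 2*7 + 1
7 = 7*1 + 0
gcd(237, 911) = 1, so the inverse exists.
Back-substitute for 1:
1 = 1*15 − 2*7
  = −2*37 + 5*15
  = 5*200 − 27*37
  = −27*237 + 32*200
  = 32*911 − 123*237
So 237⁻¹ ≡ −123 ≡ 788 (mod 911).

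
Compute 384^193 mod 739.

By square-and-multiply:
193 in binary is 11000001, i.e. 193 = 128 + 64 + 1.
384^1 ≡ 384 (mod 739)
384^2 ≡ 384^2 = 147456 ≡ 395 (mod 739)
384^4 ≡ 395^2 = 156025 ≡ 96 (mod 739)
384^8 ≡ 96^2 = 9216 ≡ 348 (mod 739)
384^16 ≡ 348^2 = 121104 ≡ 647 (mod 739)
384^32 ≡ 647^2 = 418609 ≡ 335 (mod 739)
384^64 ≡ 335^2 = 112225 ≡ 636 (mod 739)
384^128 ≡ 636^2 = 404496 ≡ 263 (mod 739)
384^193 = 384^128 × 384^64 × 384^1 ≡ 263 × 636 × 384 (mod 739).
Accumulate the product:
263 × 636 = 167268 ≡ 254
254 × 384 = 97536 ≡ 727

727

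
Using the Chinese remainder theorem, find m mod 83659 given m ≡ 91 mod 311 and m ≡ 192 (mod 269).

82506

311⁻¹ mod 269: 311·237 ≡ 1 (mod 269), so 311⁻¹ ≡ 237.
m = 91 + 311·((192 − 91)·237 mod 269) = 91 + 311·265 = 82506.
Check: 82506 mod 311 = 91, 82506 mod 269 = 192. ✓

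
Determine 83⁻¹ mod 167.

165

Run the extended Euclidean algorithm:
167 = 2×83 + 1
83 = 83×1 + 0
gcd(83, 167) = 1, so the inverse exists.
Back-substitute for 1:
1 = 1×167 − 2×83
So 83⁻¹ ≡ −2 ≡ 165 (mod 167).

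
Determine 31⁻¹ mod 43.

25

Apply the Euclidean algorithm and back-substitute:
43 = 1×31 + 12
31 = 2×12 + 7
12 = 1×7 + 5
7 = 1×5 + 2
5 = 2×2 + 1
2 = 2×1 + 0
gcd(31, 43) = 1, so the inverse exists.
Bézout: 1 = 13×43 − 18×31.
So 31⁻¹ ≡ −18 ≡ 25 (mod 43).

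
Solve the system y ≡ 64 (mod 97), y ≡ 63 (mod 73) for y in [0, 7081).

355

97⁻¹ mod 73: 97×70 ≡ 1 (mod 73), so 97⁻¹ ≡ 70.
y = 64 + 97×((63 − 64)×70 mod 73) = 64 + 97×3 = 355.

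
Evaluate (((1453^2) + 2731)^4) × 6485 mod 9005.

8450

(1453)^2 ≡ 4039 (mod 9005)
4039 + 2731 = 6770
(6770)^4 ≡ 890 (mod 9005)
890 × 6485 = 5771650 ≡ 8450 (mod 9005)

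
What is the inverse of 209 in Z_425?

364

425 = 2·209 + 7
209 = 29·7 + 6
7 = 1·6 + 1
6 = 6·1 + 0
gcd(209, 425) = 1, so the inverse exists.
Bézout: 1 = 30·425 − 61·209.
So 209⁻¹ ≡ −61 ≡ 364 (mod 425).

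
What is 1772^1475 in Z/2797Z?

By square-and-multiply:
1475 in binary is 10111000011, i.e. 1475 = 1024 + 256 + 128 + 64 + 2 + 1.
1772^1 ≡ 1772 (mod 2797)
1772^2 ≡ 1772^2 = 3139984 ≡ 1750 (mod 2797)
1772^4 ≡ 1750^2 = 3062500 ≡ 2582 (mod 2797)
1772^8 ≡ 2582^2 = 6666724 ≡ 1473 (mod 2797)
1772^16 ≡ 1473^2 = 2169729 ≡ 2054 (mod 2797)
1772^32 ≡ 2054^2 = 4218916 ≡ 1040 (mod 2797)
1772^64 ≡ 1040^2 = 1081600 ≡ 1958 (mod 2797)
1772^128 ≡ 1958^2 = 3833764 ≡ 1874 (mod 2797)
1772^256 ≡ 1874^2 = 3511876 ≡ 1641 (mod 2797)
1772^512 ≡ 1641^2 = 2692881 ≡ 2167 (mod 2797)
1772^1024 ≡ 2167^2 = 4695889 ≡ 2523 (mod 2797)
1772^1475 = 1772^1024 * 1772^256 * 1772^128 * 1772^64 * 1772^2 * 1772^1 ≡ 2523 * 1641 * 1874 * 1958 * 1750 * 1772 (mod 2797).
Accumulate the product:
2523 * 1641 = 4140243 ≡ 683
683 * 1874 = 1279942 ≡ 1713
1713 * 1958 = 3354054 ≡ 451
451 * 1750 = 789250 ≡ 496
496 * 1772 = 878912 ≡ 654

654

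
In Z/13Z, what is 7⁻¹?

13 = 1·7 + 6
7 = 1·6 + 1
6 = 6·1 + 0
gcd(7, 13) = 1, so the inverse exists.
Back-substitute for 1:
1 = 1·7 − 1·6
  = −1·13 + 2·7
So 7⁻¹ ≡ 2 (mod 13).

2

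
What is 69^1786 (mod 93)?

69

69^1 ≡ 69 (mod 93)
69^2 ≡ 69^2 = 4761 ≡ 18 (mod 93)
69^4 ≡ 18^2 = 324 ≡ 45 (mod 93)
69^8 ≡ 45^2 = 2025 ≡ 72 (mod 93)
69^16 ≡ 72^2 = 5184 ≡ 69 (mod 93)
69^32 ≡ 69^2 = 4761 ≡ 18 (mod 93)
69^64 ≡ 18^2 = 324 ≡ 45 (mod 93)
69^128 ≡ 45^2 = 2025 ≡ 72 (mod 93)
69^256 ≡ 72^2 = 5184 ≡ 69 (mod 93)
69^512 ≡ 69^2 = 4761 ≡ 18 (mod 93)
69^1024 ≡ 18^2 = 324 ≡ 45 (mod 93)
69^1786 = 69^1024 * 69^512 * 69^128 * 69^64 * 69^32 * 69^16 * 69^8 * 69^2 ≡ 45 * 18 * 72 * 45 * 18 * 69 * 72 * 18 (mod 93).
Accumulate the product:
45 * 18 = 810 ≡ 66
66 * 72 = 4752 ≡ 9
9 * 45 = 405 ≡ 33
33 * 18 = 594 ≡ 36
36 * 69 = 2484 ≡ 66
66 * 72 = 4752 ≡ 9
9 * 18 = 162 ≡ 69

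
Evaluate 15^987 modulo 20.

15

987 in binary is 1111011011, i.e. 987 = 512 + 256 + 128 + 64 + 16 + 8 + 2 + 1.
15^1 ≡ 15 (mod 20)
15^2 ≡ 15^2 = 225 ≡ 5 (mod 20)
15^4 ≡ 5^2 = 25 ≡ 5 (mod 20)
15^8 ≡ 5^2 = 25 ≡ 5 (mod 20)
15^16 ≡ 5^2 = 25 ≡ 5 (mod 20)
15^32 ≡ 5^2 = 25 ≡ 5 (mod 20)
15^64 ≡ 5^2 = 25 ≡ 5 (mod 20)
15^128 ≡ 5^2 = 25 ≡ 5 (mod 20)
15^256 ≡ 5^2 = 25 ≡ 5 (mod 20)
15^512 ≡ 5^2 = 25 ≡ 5 (mod 20)
15^987 = 15^512 * 15^256 * 15^128 * 15^64 * 15^16 * 15^8 * 15^2 * 15^1 ≡ 5 * 5 * 5 * 5 * 5 * 5 * 5 * 15 (mod 20).
Accumulate the product:
5 * 5 = 25 ≡ 5
5 * 5 = 25 ≡ 5
5 * 5 = 25 ≡ 5
5 * 5 = 25 ≡ 5
5 * 5 = 25 ≡ 5
5 * 5 = 25 ≡ 5
5 * 15 = 75 ≡ 15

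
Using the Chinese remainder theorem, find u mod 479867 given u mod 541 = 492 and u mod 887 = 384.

81101

541⁻¹ mod 887: 541×746 ≡ 1 (mod 887), so 541⁻¹ ≡ 746.
u = 492 + 541×((384 − 492)×746 mod 887) = 492 + 541×149 = 81101.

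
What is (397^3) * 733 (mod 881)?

278

(397)^3 ≡ 391 (mod 881)
391 * 733 = 286603 ≡ 278 (mod 881)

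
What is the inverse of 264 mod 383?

383 = 1·264 + 119
264 = 2·119 + 26
119 = 4·26 + 15
26 = 1·15 + 11
15 = 1·11 + 4
11 = 2·4 + 3
4 = 1·3 + 1
3 = 3·1 + 0
gcd(264, 383) = 1, so the inverse exists.
Back-substitute for 1:
1 = 1·4 − 1·3
  = −1·11 + 3·4
  = 3·15 − 4·11
  = −4·26 + 7·15
  = 7·119 − 32·26
  = −32·264 + 71·119
  = 71·383 − 103·264
So 264⁻¹ ≡ −103 ≡ 280 (mod 383).

280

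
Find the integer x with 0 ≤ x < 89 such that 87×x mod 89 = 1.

44

89 = 1*87 + 2
87 = 43*2 + 1
2 = 2*1 + 0
gcd(87, 89) = 1, so the inverse exists.
Back-substitute for 1:
1 = 1*87 − 43*2
  = −43*89 + 44*87
So 87⁻¹ ≡ 44 (mod 89).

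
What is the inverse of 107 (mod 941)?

941 = 8·107 + 85
107 = 1·85 + 22
85 = 3·22 + 19
22 = 1·19 + 3
19 = 6·3 + 1
3 = 3·1 + 0
gcd(107, 941) = 1, so the inverse exists.
Bézout: 1 = 34·941 − 299·107.
So 107⁻¹ ≡ −299 ≡ 642 (mod 941).

642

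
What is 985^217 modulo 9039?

2245

Compute successive squares:
217 in binary is 11011001, i.e. 217 = 128 + 64 + 16 + 8 + 1.
985^1 ≡ 985 (mod 9039)
985^2 ≡ 985^2 = 970225 ≡ 3052 (mod 9039)
985^4 ≡ 3052^2 = 9314704 ≡ 4534 (mod 9039)
985^8 ≡ 4534^2 = 20557156 ≡ 2470 (mod 9039)
985^16 ≡ 2470^2 = 6100900 ≡ 8614 (mod 9039)
985^32 ≡ 8614^2 = 74200996 ≡ 8884 (mod 9039)
985^64 ≡ 8884^2 = 78925456 ≡ 5947 (mod 9039)
985^128 ≡ 5947^2 = 35366809 ≡ 6241 (mod 9039)
985^217 = 985^128 · 985^64 · 985^16 · 985^8 · 985^1 ≡ 6241 · 5947 · 8614 · 2470 · 985 (mod 9039).
Accumulate the product:
6241 · 5947 = 37115227 ≡ 1093
1093 · 8614 = 9415102 ≡ 5503
5503 · 2470 = 13592410 ≡ 6793
6793 · 985 = 6691105 ≡ 2245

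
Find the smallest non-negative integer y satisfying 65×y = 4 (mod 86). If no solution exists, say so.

8

gcd(65, 86) = 1, so a unique solution mod 86 exists.
65⁻¹ ≡ 45 (mod 86).
y ≡ 45×4 ≡ 8 (mod 86).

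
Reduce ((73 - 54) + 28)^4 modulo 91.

73 - 54 = 19
19 + 28 = 47
(47)^4 ≡ 79 (mod 91)

79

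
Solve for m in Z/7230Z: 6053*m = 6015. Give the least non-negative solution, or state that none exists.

1635

gcd(6053, 7230) = 1, so a unique solution mod 7230 exists.
6053⁻¹ ≡ 7187 (mod 7230).
m ≡ 7187*6015 ≡ 1635 (mod 7230).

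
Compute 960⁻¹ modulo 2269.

26

2269 = 2*960 + 349
960 = 2*349 + 262
349 = 1*262 + 87
262 = 3*87 + 1
87 = 87*1 + 0
gcd(960, 2269) = 1, so the inverse exists.
Back-substitute for 1:
1 = 1*262 − 3*87
  = −3*349 + 4*262
  = 4*960 − 11*349
  = −11*2269 + 26*960
So 960⁻¹ ≡ 26 (mod 2269).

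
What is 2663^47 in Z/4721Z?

47 in binary is 101111, i.e. 47 = 32 + 8 + 4 + 2 + 1.
2663^1 ≡ 2663 (mod 4721)
2663^2 ≡ 2663^2 = 7091569 ≡ 627 (mod 4721)
2663^4 ≡ 627^2 = 393129 ≡ 1286 (mod 4721)
2663^8 ≡ 1286^2 = 1653796 ≡ 1446 (mod 4721)
2663^16 ≡ 1446^2 = 2090916 ≡ 4234 (mod 4721)
2663^32 ≡ 4234^2 = 17926756 ≡ 1119 (mod 4721)
2663^47 = 2663^32 · 2663^8 · 2663^4 · 2663^2 · 2663^1 ≡ 1119 · 1446 · 1286 · 627 · 2663 (mod 4721).
Accumulate the product:
1119 · 1446 = 1618074 ≡ 3492
3492 · 1286 = 4490712 ≡ 1041
1041 · 627 = 652707 ≡ 1209
1209 · 2663 = 3219567 ≡ 4566

4566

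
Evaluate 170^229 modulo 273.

Using repeated squaring:
229 in binary is 11100101, i.e. 229 = 128 + 64 + 32 + 4 + 1.
170^1 ≡ 170 (mod 273)
170^2 ≡ 170^2 = 28900 ≡ 235 (mod 273)
170^4 ≡ 235^2 = 55225 ≡ 79 (mod 273)
170^8 ≡ 79^2 = 6241 ≡ 235 (mod 273)
170^16 ≡ 235^2 = 55225 ≡ 79 (mod 273)
170^32 ≡ 79^2 = 6241 ≡ 235 (mod 273)
170^64 ≡ 235^2 = 55225 ≡ 79 (mod 273)
170^128 ≡ 79^2 = 6241 ≡ 235 (mod 273)
170^229 = 170^128 * 170^64 * 170^32 * 170^4 * 170^1 ≡ 235 * 79 * 235 * 79 * 170 (mod 273).
Accumulate the product:
235 * 79 = 18565 ≡ 1
1 * 235 = 235
235 * 79 = 18565 ≡ 1
1 * 170 = 170

170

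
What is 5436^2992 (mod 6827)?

By square-and-multiply:
2992 in binary is 101110110000, i.e. 2992 = 2048 + 512 + 256 + 128 + 32 + 16.
5436^1 ≡ 5436 (mod 6827)
5436^2 ≡ 5436^2 = 29550096 ≡ 2840 (mod 6827)
5436^4 ≡ 2840^2 = 8065600 ≡ 2913 (mod 6827)
5436^8 ≡ 2913^2 = 8485569 ≡ 6435 (mod 6827)
5436^16 ≡ 6435^2 = 41409225 ≡ 3470 (mod 6827)
5436^32 ≡ 3470^2 = 12040900 ≡ 4899 (mod 6827)
5436^64 ≡ 4899^2 = 24000201 ≡ 3296 (mod 6827)
5436^128 ≡ 3296^2 = 10863616 ≡ 1859 (mod 6827)
5436^256 ≡ 1859^2 = 3455881 ≡ 1419 (mod 6827)
5436^512 ≡ 1419^2 = 2013561 ≡ 6423 (mod 6827)
5436^1024 ≡ 6423^2 = 41254929 ≡ 6195 (mod 6827)
5436^2048 ≡ 6195^2 = 38378025 ≡ 3458 (mod 6827)
5436^2992 = 5436^2048 × 5436^512 × 5436^256 × 5436^128 × 5436^32 × 5436^16 ≡ 3458 × 6423 × 1419 × 1859 × 4899 × 3470 (mod 6827).
Accumulate the product:
3458 × 6423 = 22210734 ≡ 2503
2503 × 1419 = 3551757 ≡ 1717
1717 × 1859 = 3191903 ≡ 3694
3694 × 4899 = 18096906 ≡ 5356
5356 × 3470 = 18585320 ≡ 2226

2226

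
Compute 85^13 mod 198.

13 in binary is 1101, i.e. 13 = 8 + 4 + 1.
85^1 ≡ 85 (mod 198)
85^2 ≡ 85^2 = 7225 ≡ 97 (mod 198)
85^4 ≡ 97^2 = 9409 ≡ 103 (mod 198)
85^8 ≡ 103^2 = 10609 ≡ 115 (mod 198)
85^13 = 85^8 · 85^4 · 85^1 ≡ 115 · 103 · 85 (mod 198).
Accumulate the product:
115 · 103 = 11845 ≡ 163
163 · 85 = 13855 ≡ 193

193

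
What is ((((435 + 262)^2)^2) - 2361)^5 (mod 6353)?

429

435 + 262 = 697
(697)^2 ≡ 2981 (mod 6353)
(2981)^2 ≡ 4867 (mod 6353)
4867 - 2361 = 2506
(2506)^5 ≡ 429 (mod 6353)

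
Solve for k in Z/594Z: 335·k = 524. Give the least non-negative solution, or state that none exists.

514

gcd(335, 594) = 1, so a unique solution mod 594 exists.
335⁻¹ ≡ 383 (mod 594).
k ≡ 383·524 ≡ 514 (mod 594).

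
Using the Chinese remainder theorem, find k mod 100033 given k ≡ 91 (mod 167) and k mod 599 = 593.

167⁻¹ mod 599: 167·165 ≡ 1 (mod 599), so 167⁻¹ ≡ 165.
k = 91 + 167·((593 − 91)·165 mod 599) = 91 + 167·168 = 28147.
Check: 28147 mod 167 = 91, 28147 mod 599 = 593. ✓

28147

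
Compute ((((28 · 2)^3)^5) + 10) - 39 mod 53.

28 · 2 = 56 ≡ 3 (mod 53)
(3)^3 ≡ 27 (mod 53)
(27)^5 ≡ 5 (mod 53)
5 + 10 = 15
15 - 39 = -24 ≡ 29 (mod 53)

29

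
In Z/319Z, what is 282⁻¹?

By the extended Euclidean algorithm:
319 = 1·282 + 37
282 = 7·37 + 23
37 = 1·23 + 14
23 = 1·14 + 9
14 = 1·9 + 5
9 = 1·5 + 4
5 = 1·4 + 1
4 = 4·1 + 0
gcd(282, 319) = 1, so the inverse exists.
Back-substitute for 1:
1 = 1·5 − 1·4
  = −1·9 + 2·5
  = 2·14 − 3·9
  = −3·23 + 5·14
  = 5·37 − 8·23
  = −8·282 + 61·37
  = 61·319 − 69·282
So 282⁻¹ ≡ −69 ≡ 250 (mod 319).

250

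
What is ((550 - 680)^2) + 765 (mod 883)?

550 - 680 = -130 ≡ 753 (mod 883)
(753)^2 ≡ 123 (mod 883)
123 + 765 = 888 ≡ 5 (mod 883)

5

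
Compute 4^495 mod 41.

4^1 ≡ 4 (mod 41)
4^2 ≡ 4^2 = 16 (mod 41)
4^4 ≡ 16^2 = 256 ≡ 10 (mod 41)
4^8 ≡ 10^2 = 100 ≡ 18 (mod 41)
4^16 ≡ 18^2 = 324 ≡ 37 (mod 41)
4^32 ≡ 37^2 = 1369 ≡ 16 (mod 41)
4^64 ≡ 16^2 = 256 ≡ 10 (mod 41)
4^128 ≡ 10^2 = 100 ≡ 18 (mod 41)
4^256 ≡ 18^2 = 324 ≡ 37 (mod 41)
4^495 = 4^256 * 4^128 * 4^64 * 4^32 * 4^8 * 4^4 * 4^2 * 4^1 ≡ 37 * 18 * 10 * 16 * 18 * 10 * 16 * 4 (mod 41).
Accumulate the product:
37 * 18 = 666 ≡ 10
10 * 10 = 100 ≡ 18
18 * 16 = 288 ≡ 1
1 * 18 = 18
18 * 10 = 180 ≡ 16
16 * 16 = 256 ≡ 10
10 * 4 = 40

40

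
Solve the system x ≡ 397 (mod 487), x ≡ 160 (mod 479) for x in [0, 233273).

73447

487⁻¹ mod 479: 487*60 ≡ 1 (mod 479), so 487⁻¹ ≡ 60.
x = 397 + 487*((160 − 397)*60 mod 479) = 397 + 487*150 = 73447.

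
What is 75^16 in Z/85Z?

35

75^1 ≡ 75 (mod 85)
75^2 ≡ 75^2 = 5625 ≡ 15 (mod 85)
75^4 ≡ 15^2 = 225 ≡ 55 (mod 85)
75^8 ≡ 55^2 = 3025 ≡ 50 (mod 85)
75^16 ≡ 50^2 = 2500 ≡ 35 (mod 85)
So 75^16 ≡ 35 (mod 85).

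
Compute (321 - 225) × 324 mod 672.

192

321 - 225 = 96
96 × 324 = 31104 ≡ 192 (mod 672)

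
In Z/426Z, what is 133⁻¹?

Run the extended Euclidean algorithm:
426 = 3×133 + 27
133 = 4×27 + 25
27 = 1×25 + 2
25 = 12×2 + 1
2 = 2×1 + 0
gcd(133, 426) = 1, so the inverse exists.
Back-substitute for 1:
1 = 1×25 − 12×2
  = −12×27 + 13×25
  = 13×133 − 64×27
  = −64×426 + 205×133
So 133⁻¹ ≡ 205 (mod 426).

205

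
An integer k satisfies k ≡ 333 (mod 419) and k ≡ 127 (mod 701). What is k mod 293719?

127709

419⁻¹ mod 701: 419*87 ≡ 1 (mod 701), so 419⁻¹ ≡ 87.
k = 333 + 419*((127 − 333)*87 mod 701) = 333 + 419*304 = 127709.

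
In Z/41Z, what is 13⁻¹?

19

By the extended Euclidean algorithm:
41 = 3·13 + 2
13 = 6·2 + 1
2 = 2·1 + 0
gcd(13, 41) = 1, so the inverse exists.
Back-substitute for 1:
1 = 1·13 − 6·2
  = −6·41 + 19·13
So 13⁻¹ ≡ 19 (mod 41).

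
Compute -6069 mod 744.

-6069 = -9·744 + 627, so -6069 ≡ 627 (mod 744).

627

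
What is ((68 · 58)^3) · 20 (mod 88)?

8

68 · 58 = 3944 ≡ 72 (mod 88)
(72)^3 ≡ 40 (mod 88)
40 · 20 = 800 ≡ 8 (mod 88)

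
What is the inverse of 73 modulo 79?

13

By the extended Euclidean algorithm:
79 = 1·73 + 6
73 = 12·6 + 1
6 = 6·1 + 0
gcd(73, 79) = 1, so the inverse exists.
Bézout: 1 = −12·79 + 13·73.
So 73⁻¹ ≡ 13 (mod 79).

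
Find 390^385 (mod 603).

297

Compute successive squares:
385 in binary is 110000001, i.e. 385 = 256 + 128 + 1.
390^1 ≡ 390 (mod 603)
390^2 ≡ 390^2 = 152100 ≡ 144 (mod 603)
390^4 ≡ 144^2 = 20736 ≡ 234 (mod 603)
390^8 ≡ 234^2 = 54756 ≡ 486 (mod 603)
390^16 ≡ 486^2 = 236196 ≡ 423 (mod 603)
390^32 ≡ 423^2 = 178929 ≡ 441 (mod 603)
390^64 ≡ 441^2 = 194481 ≡ 315 (mod 603)
390^128 ≡ 315^2 = 99225 ≡ 333 (mod 603)
390^256 ≡ 333^2 = 110889 ≡ 540 (mod 603)
390^385 = 390^256 * 390^128 * 390^1 ≡ 540 * 333 * 390 (mod 603).
Accumulate the product:
540 * 333 = 179820 ≡ 126
126 * 390 = 49140 ≡ 297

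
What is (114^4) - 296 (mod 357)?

(114)^4 ≡ 30 (mod 357)
30 - 296 = -266 ≡ 91 (mod 357)

91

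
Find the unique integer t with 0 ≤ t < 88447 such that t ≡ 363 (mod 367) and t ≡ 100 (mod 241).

87342

367⁻¹ mod 241: 367×44 ≡ 1 (mod 241), so 367⁻¹ ≡ 44.
t = 363 + 367×((100 − 363)×44 mod 241) = 363 + 367×237 = 87342.
Check: 87342 mod 367 = 363, 87342 mod 241 = 100. ✓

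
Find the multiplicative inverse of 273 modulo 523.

By the extended Euclidean algorithm:
523 = 1·273 + 250
273 = 1·250 + 23
250 = 10·23 + 20
23 = 1·20 + 3
20 = 6·3 + 2
3 = 1·2 + 1
2 = 2·1 + 0
gcd(273, 523) = 1, so the inverse exists.
Bézout: 1 = −95·523 + 182·273.
So 273⁻¹ ≡ 182 (mod 523).

182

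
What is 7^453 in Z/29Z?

By square-and-multiply:
7^1 ≡ 7 (mod 29)
7^2 ≡ 7^2 = 49 ≡ 20 (mod 29)
7^4 ≡ 20^2 = 400 ≡ 23 (mod 29)
7^8 ≡ 23^2 = 529 ≡ 7 (mod 29)
7^16 ≡ 7^2 = 49 ≡ 20 (mod 29)
7^32 ≡ 20^2 = 400 ≡ 23 (mod 29)
7^64 ≡ 23^2 = 529 ≡ 7 (mod 29)
7^128 ≡ 7^2 = 49 ≡ 20 (mod 29)
7^256 ≡ 20^2 = 400 ≡ 23 (mod 29)
7^453 = 7^256 × 7^128 × 7^64 × 7^4 × 7^1 ≡ 23 × 20 × 7 × 23 × 7 (mod 29).
Accumulate the product:
23 × 20 = 460 ≡ 25
25 × 7 = 175 ≡ 1
1 × 23 = 23
23 × 7 = 161 ≡ 16

16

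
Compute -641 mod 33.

19

-641 = -20*33 + 19, so -641 ≡ 19 (mod 33).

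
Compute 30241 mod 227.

50

30241 = 133·227 + 50, so 30241 ≡ 50 (mod 227).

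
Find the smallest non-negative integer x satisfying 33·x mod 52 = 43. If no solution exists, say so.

gcd(33, 52) = 1, so a unique solution mod 52 exists.
33⁻¹ ≡ 41 (mod 52).
x ≡ 41·43 ≡ 47 (mod 52).

47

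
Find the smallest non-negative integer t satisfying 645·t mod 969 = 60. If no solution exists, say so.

gcd(645, 969) = 3, and 3 | 60, so solutions exist.
Divide through by 3: 215·t = 20 (mod 323).
215⁻¹ ≡ 320 (mod 323).
t ≡ 320·20 ≡ 263 (mod 323).
The smallest non-negative solution is t = 263.

263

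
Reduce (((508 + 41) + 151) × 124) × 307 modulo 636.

508 + 41 = 549
549 + 151 = 700 ≡ 64 (mod 636)
64 × 124 = 7936 ≡ 304 (mod 636)
304 × 307 = 93328 ≡ 472 (mod 636)

472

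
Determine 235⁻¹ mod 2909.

817

Apply the Euclidean algorithm and back-substitute:
2909 = 12×235 + 89
235 = 2×89 + 57
89 = 1×57 + 32
57 = 1×32 + 25
32 = 1×25 + 7
25 = 3×7 + 4
7 = 1×4 + 3
4 = 1×3 + 1
3 = 3×1 + 0
gcd(235, 2909) = 1, so the inverse exists.
Bézout: 1 = −66×2909 + 817×235.
So 235⁻¹ ≡ 817 (mod 2909).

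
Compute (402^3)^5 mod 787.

(402)^3 ≡ 319 (mod 787)
(319)^5 ≡ 703 (mod 787)

703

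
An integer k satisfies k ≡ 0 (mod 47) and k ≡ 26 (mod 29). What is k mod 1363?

1128

47⁻¹ mod 29: 47×21 ≡ 1 (mod 29), so 47⁻¹ ≡ 21.
k = 0 + 47×((26 − 0)×21 mod 29) = 0 + 47×24 = 1128.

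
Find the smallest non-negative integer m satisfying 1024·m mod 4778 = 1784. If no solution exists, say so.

gcd(1024, 4778) = 2, and 2 | 1784, so solutions exist.
Divide through by 2: 512·m = 892 (mod 2389).
512⁻¹ ≡ 14 (mod 2389).
m ≡ 14·892 ≡ 543 (mod 2389).
The smallest non-negative solution is m = 543.

543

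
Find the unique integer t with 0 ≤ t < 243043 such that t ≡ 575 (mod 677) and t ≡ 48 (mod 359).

677⁻¹ mod 359: 677*35 ≡ 1 (mod 359), so 677⁻¹ ≡ 35.
t = 575 + 677*((48 − 575)*35 mod 359) = 575 + 677*223 = 151546.
Check: 151546 mod 677 = 575, 151546 mod 359 = 48. ✓

151546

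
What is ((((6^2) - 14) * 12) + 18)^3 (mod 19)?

11

(6)^2 ≡ 17 (mod 19)
17 - 14 = 3
3 * 12 = 36 ≡ 17 (mod 19)
17 + 18 = 35 ≡ 16 (mod 19)
(16)^3 ≡ 11 (mod 19)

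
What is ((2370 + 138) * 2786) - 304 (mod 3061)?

1782

2370 + 138 = 2508
2508 * 2786 = 6987288 ≡ 2086 (mod 3061)
2086 - 304 = 1782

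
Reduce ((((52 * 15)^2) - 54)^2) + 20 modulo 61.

52 * 15 = 780 ≡ 48 (mod 61)
(48)^2 ≡ 47 (mod 61)
47 - 54 = -7 ≡ 54 (mod 61)
(54)^2 ≡ 49 (mod 61)
49 + 20 = 69 ≡ 8 (mod 61)

8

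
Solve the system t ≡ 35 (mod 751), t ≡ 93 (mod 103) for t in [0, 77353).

751⁻¹ mod 103: 751×79 ≡ 1 (mod 103), so 751⁻¹ ≡ 79.
t = 35 + 751×((93 − 35)×79 mod 103) = 35 + 751×50 = 37585.

37585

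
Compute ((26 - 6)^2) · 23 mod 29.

7

26 - 6 = 20
(20)^2 ≡ 23 (mod 29)
23 · 23 = 529 ≡ 7 (mod 29)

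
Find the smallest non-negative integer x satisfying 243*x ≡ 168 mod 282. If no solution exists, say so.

gcd(243, 282) = 3, and 3 | 168, so solutions exist.
Divide through by 3: 81*x = 56 (mod 94).
81⁻¹ ≡ 65 (mod 94).
x ≡ 65*56 ≡ 68 (mod 94).
The smallest non-negative solution is x = 68.

68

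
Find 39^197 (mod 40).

By square-and-multiply:
197 in binary is 11000101, i.e. 197 = 128 + 64 + 4 + 1.
39^1 ≡ 39 (mod 40)
39^2 ≡ 39^2 = 1521 ≡ 1 (mod 40)
39^4 ≡ 1^2 = 1 (mod 40)
39^8 ≡ 1^2 = 1 (mod 40)
39^16 ≡ 1^2 = 1 (mod 40)
39^32 ≡ 1^2 = 1 (mod 40)
39^64 ≡ 1^2 = 1 (mod 40)
39^128 ≡ 1^2 = 1 (mod 40)
39^197 = 39^128 · 39^64 · 39^4 · 39^1 ≡ 1 · 1 · 1 · 39 (mod 40).
Accumulate the product:
1 · 1 = 1
1 · 1 = 1
1 · 39 = 39

39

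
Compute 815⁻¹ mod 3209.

3209 = 3×815 + 764
815 = 1×764 + 51
764 = 14×51 + 50
51 = 1×50 + 1
50 = 50×1 + 0
gcd(815, 3209) = 1, so the inverse exists.
Back-substitute for 1:
1 = 1×51 − 1×50
  = −1×764 + 15×51
  = 15×815 − 16×764
  = −16×3209 + 63×815
So 815⁻¹ ≡ 63 (mod 3209).

63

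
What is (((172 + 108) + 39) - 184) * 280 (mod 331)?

66

172 + 108 = 280
280 + 39 = 319
319 - 184 = 135
135 * 280 = 37800 ≡ 66 (mod 331)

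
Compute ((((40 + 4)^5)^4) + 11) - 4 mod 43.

40 + 4 = 44 ≡ 1 (mod 43)
(1)^5 ≡ 1 (mod 43)
(1)^4 ≡ 1 (mod 43)
1 + 11 = 12
12 - 4 = 8

8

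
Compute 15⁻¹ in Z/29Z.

Apply the Euclidean algorithm and back-substitute:
29 = 1×15 + 14
15 = 1×14 + 1
14 = 14×1 + 0
gcd(15, 29) = 1, so the inverse exists.
Back-substitute for 1:
1 = 1×15 − 1×14
  = −1×29 + 2×15
So 15⁻¹ ≡ 2 (mod 29).

2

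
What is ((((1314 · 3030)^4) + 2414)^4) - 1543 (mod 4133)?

1835

1314 · 3030 = 3981420 ≡ 1341 (mod 4133)
(1341)^4 ≡ 3757 (mod 4133)
3757 + 2414 = 6171 ≡ 2038 (mod 4133)
(2038)^4 ≡ 3378 (mod 4133)
3378 - 1543 = 1835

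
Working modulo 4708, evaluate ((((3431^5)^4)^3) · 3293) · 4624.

3668

(3431)^5 ≡ 2683 (mod 4708)
(2683)^4 ≡ 1849 (mod 4708)
(1849)^3 ≡ 2069 (mod 4708)
2069 · 3293 = 6813217 ≡ 741 (mod 4708)
741 · 4624 = 3426384 ≡ 3668 (mod 4708)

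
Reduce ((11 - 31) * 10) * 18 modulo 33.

11 - 31 = -20 ≡ 13 (mod 33)
13 * 10 = 130 ≡ 31 (mod 33)
31 * 18 = 558 ≡ 30 (mod 33)

30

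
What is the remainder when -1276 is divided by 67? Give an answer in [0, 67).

-1276 = -20*67 + 64, so -1276 ≡ 64 (mod 67).

64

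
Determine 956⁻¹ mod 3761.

By the extended Euclidean algorithm:
3761 = 3·956 + 893
956 = 1·893 + 63
893 = 14·63 + 11
63 = 5·11 + 8
11 = 1·8 + 3
8 = 2·3 + 2
3 = 1·2 + 1
2 = 2·1 + 0
gcd(956, 3761) = 1, so the inverse exists.
Back-substitute for 1:
1 = 1·3 − 1·2
  = −1·8 + 3·3
  = 3·11 − 4·8
  = −4·63 + 23·11
  = 23·893 − 326·63
  = −326·956 + 349·893
  = 349·3761 − 1373·956
So 956⁻¹ ≡ −1373 ≡ 2388 (mod 3761).

2388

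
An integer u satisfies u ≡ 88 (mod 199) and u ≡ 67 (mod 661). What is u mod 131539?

199⁻¹ mod 661: 199*568 ≡ 1 (mod 661), so 199⁻¹ ≡ 568.
u = 88 + 199*((67 − 88)*568 mod 661) = 88 + 199*631 = 125657.
Check: 125657 mod 199 = 88, 125657 mod 661 = 67. ✓

125657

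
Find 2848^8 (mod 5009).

2074

Using repeated squaring:
2848^1 ≡ 2848 (mod 5009)
2848^2 ≡ 2848^2 = 8111104 ≡ 1533 (mod 5009)
2848^4 ≡ 1533^2 = 2350089 ≡ 868 (mod 5009)
2848^8 ≡ 868^2 = 753424 ≡ 2074 (mod 5009)
So 2848^8 ≡ 2074 (mod 5009).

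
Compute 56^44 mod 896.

0

Compute successive squares:
44 in binary is 101100, i.e. 44 = 32 + 8 + 4.
56^1 ≡ 56 (mod 896)
56^2 ≡ 56^2 = 3136 ≡ 448 (mod 896)
56^4 ≡ 448^2 = 200704 ≡ 0 (mod 896)
56^8 ≡ 0^2 = 0 (mod 896)
56^16 ≡ 0^2 = 0 (mod 896)
56^32 ≡ 0^2 = 0 (mod 896)
56^44 = 56^32 · 56^8 · 56^4 ≡ 0 · 0 · 0 (mod 896).
Accumulate the product:
0 · 0 = 0
0 · 0 = 0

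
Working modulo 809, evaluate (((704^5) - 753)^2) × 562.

(704)^5 ≡ 735 (mod 809)
735 - 753 = -18 ≡ 791 (mod 809)
(791)^2 ≡ 324 (mod 809)
324 × 562 = 182088 ≡ 63 (mod 809)

63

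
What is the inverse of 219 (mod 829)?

53

By the extended Euclidean algorithm:
829 = 3×219 + 172
219 = 1×172 + 47
172 = 3×47 + 31
47 = 1×31 + 16
31 = 1×16 + 15
16 = 1×15 + 1
15 = 15×1 + 0
gcd(219, 829) = 1, so the inverse exists.
Bézout: 1 = −14×829 + 53×219.
So 219⁻¹ ≡ 53 (mod 829).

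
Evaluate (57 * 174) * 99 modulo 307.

57 * 174 = 9918 ≡ 94 (mod 307)
94 * 99 = 9306 ≡ 96 (mod 307)

96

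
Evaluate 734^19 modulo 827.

88

Using repeated squaring:
19 in binary is 10011, i.e. 19 = 16 + 2 + 1.
734^1 ≡ 734 (mod 827)
734^2 ≡ 734^2 = 538756 ≡ 379 (mod 827)
734^4 ≡ 379^2 = 143641 ≡ 570 (mod 827)
734^8 ≡ 570^2 = 324900 ≡ 716 (mod 827)
734^16 ≡ 716^2 = 512656 ≡ 743 (mod 827)
734^19 = 734^16 * 734^2 * 734^1 ≡ 743 * 379 * 734 (mod 827).
Accumulate the product:
743 * 379 = 281597 ≡ 417
417 * 734 = 306078 ≡ 88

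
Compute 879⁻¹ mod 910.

499

Run the extended Euclidean algorithm:
910 = 1*879 + 31
879 = 28*31 + 11
31 = 2*11 + 9
11 = 1*9 + 2
9 = 4*2 + 1
2 = 2*1 + 0
gcd(879, 910) = 1, so the inverse exists.
Bézout: 1 = 397*910 − 411*879.
So 879⁻¹ ≡ −411 ≡ 499 (mod 910).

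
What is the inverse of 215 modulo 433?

433 = 2×215 + 3
215 = 71×3 + 2
3 = 1×2 + 1
2 = 2×1 + 0
gcd(215, 433) = 1, so the inverse exists.
Bézout: 1 = 72×433 − 145×215.
So 215⁻¹ ≡ −145 ≡ 288 (mod 433).

288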